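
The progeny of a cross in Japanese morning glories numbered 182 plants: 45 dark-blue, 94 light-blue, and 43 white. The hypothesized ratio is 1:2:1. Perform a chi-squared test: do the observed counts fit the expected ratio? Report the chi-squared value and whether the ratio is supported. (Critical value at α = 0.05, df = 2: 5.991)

0.242; consistent

Expected counts for N = 182 under a 1:2:1 ratio (total parts = 4):
  dark-blue: 182 × 1/4 = 45.5
  light-blue: 182 × 2/4 = 91
  white: 182 × 1/4 = 45.5
χ² = Σ (O − E)² / E
  dark-blue: (45 − 45.5)² / 45.5 = 0.0055
  light-blue: (94 − 91)² / 91 = 0.0989
  white: (43 − 45.5)² / 45.5 = 0.1374
χ² = 0.0055 + 0.0989 + 0.1374 = 0.2418 ≈ 0.242
Degrees of freedom = 3 − 1 = 2; critical value at α = 0.05 is 5.991.
Since 0.242 < 5.991, we fail to reject the null hypothesis — the data are consistent with the 1:2:1 ratio.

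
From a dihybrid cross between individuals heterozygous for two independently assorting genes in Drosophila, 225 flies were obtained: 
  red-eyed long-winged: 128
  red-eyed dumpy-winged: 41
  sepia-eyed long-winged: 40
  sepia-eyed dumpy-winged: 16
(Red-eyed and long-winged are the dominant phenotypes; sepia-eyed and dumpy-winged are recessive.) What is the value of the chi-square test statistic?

0.430

A dihybrid F₂ with independent assortment and complete dominance at both loci gives a 9:3:3:1 phenotypic ratio.
Total ratio parts = 16. Expected numbers out of 225:
  red-eyed long-winged: 225 × 9/16 = 126.5625
  red-eyed dumpy-winged: 225 × 3/16 = 42.1875
  sepia-eyed long-winged: 225 × 3/16 = 42.1875
  sepia-eyed dumpy-winged: 225 × 1/16 = 14.0625
χ² = Σ (O − E)² / E
  red-eyed long-winged: (128 − 126.5625)² / 126.5625 = 0.0163
  red-eyed dumpy-winged: (41 − 42.1875)² / 42.1875 = 0.0334
  sepia-eyed long-winged: (40 − 42.1875)² / 42.1875 = 0.1134
  sepia-eyed dumpy-winged: (16 − 14.0625)² / 14.0625 = 0.2669
χ² = 0.0163 + 0.0334 + 0.1134 + 0.2669 = 0.430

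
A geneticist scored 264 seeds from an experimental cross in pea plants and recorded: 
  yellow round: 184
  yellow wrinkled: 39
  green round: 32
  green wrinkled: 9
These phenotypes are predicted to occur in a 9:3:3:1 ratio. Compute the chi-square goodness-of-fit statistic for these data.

20.310

Expected counts for N = 264 under a 9:3:3:1 ratio (total parts = 16):
  yellow round: 264 × 9/16 = 148.5
  yellow wrinkled: 264 × 3/16 = 49.5
  green round: 264 × 3/16 = 49.5
  green wrinkled: 264 × 1/16 = 16.5
χ² = Σ (O − E)² / E
  yellow round: (184 − 148.5)² / 148.5 = 8.4865
  yellow wrinkled: (39 − 49.5)² / 49.5 = 2.2273
  green round: (32 − 49.5)² / 49.5 = 6.1869
  green wrinkled: (9 − 16.5)² / 16.5 = 3.4091
χ² = 8.4865 + 2.2273 + 6.1869 + 3.4091 = 20.3098 ≈ 20.310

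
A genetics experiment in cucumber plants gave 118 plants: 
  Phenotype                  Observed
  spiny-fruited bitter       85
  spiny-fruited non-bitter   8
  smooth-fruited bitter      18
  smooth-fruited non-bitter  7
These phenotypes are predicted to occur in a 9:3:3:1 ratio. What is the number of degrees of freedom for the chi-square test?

3

A goodness-of-fit test with 4 phenotype classes has df = 4 − 1 = 3.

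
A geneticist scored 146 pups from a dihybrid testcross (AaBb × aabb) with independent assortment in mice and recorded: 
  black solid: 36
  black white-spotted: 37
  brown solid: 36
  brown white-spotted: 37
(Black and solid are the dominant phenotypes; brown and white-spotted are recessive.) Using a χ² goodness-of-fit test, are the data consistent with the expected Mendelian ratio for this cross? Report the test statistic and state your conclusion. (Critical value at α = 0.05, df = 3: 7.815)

0.027; consistent

A dihybrid testcross with independent assortment gives a 1:1:1:1 ratio.
Expected counts for N = 146 under a 1:1:1:1 ratio (total parts = 4):
  black solid: 146 × 1/4 = 36.5
  black white-spotted: 146 × 1/4 = 36.5
  brown solid: 146 × 1/4 = 36.5
  brown white-spotted: 146 × 1/4 = 36.5
χ² = Σ (O − E)² / E
  black solid: (36 − 36.5)² / 36.5 = 0.0068
  black white-spotted: (37 − 36.5)² / 36.5 = 0.0068
  brown solid: (36 − 36.5)² / 36.5 = 0.0068
  brown white-spotted: (37 − 36.5)² / 36.5 = 0.0068
χ² = 0.0068 + 0.0068 + 0.0068 + 0.0068 = 0.0272 ≈ 0.027
Degrees of freedom = 4 − 1 = 3; critical value at α = 0.05 is 7.815.
Since 0.027 < 7.815, we fail to reject the null hypothesis — the data are consistent with the 1:1:1:1 ratio.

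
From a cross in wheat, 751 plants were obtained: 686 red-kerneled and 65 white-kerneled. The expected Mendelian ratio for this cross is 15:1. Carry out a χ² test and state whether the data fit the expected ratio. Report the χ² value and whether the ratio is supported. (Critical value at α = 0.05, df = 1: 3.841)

Expected counts for N = 751 under a 15:1 ratio (total parts = 16):
  red-kerneled: 751 × 15/16 = 704.0625
  white-kerneled: 751 × 1/16 = 46.9375
χ² = Σ (O − E)² / E
  red-kerneled: (686 − 704.0625)² / 704.0625 = 0.4634
  white-kerneled: (65 − 46.9375)² / 46.9375 = 6.9508
χ² = 0.4634 + 6.9508 = 7.4142 ≈ 7.414
Degrees of freedom = 2 − 1 = 1; critical value at α = 0.05 is 3.841.
Since 7.414 > 3.841, we reject the null hypothesis — the data do not fit the 15:1 ratio.

7.414; not consistent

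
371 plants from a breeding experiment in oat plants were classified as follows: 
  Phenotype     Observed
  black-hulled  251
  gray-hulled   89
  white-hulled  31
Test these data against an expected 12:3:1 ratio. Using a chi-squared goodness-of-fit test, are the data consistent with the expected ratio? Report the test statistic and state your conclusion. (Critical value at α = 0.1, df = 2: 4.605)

10.732; not consistent

Under the 12:3:1 hypothesis (Σ ratio = 16, N = 371):
  black-hulled: 371 × 12/16 = 278.25
  gray-hulled: 371 × 3/16 = 69.5625
  white-hulled: 371 × 1/16 = 23.1875
χ² = Σ (O − E)² / E
  black-hulled: (251 − 278.25)² / 278.25 = 2.6687
  gray-hulled: (89 − 69.5625)² / 69.5625 = 5.4313
  white-hulled: (31 − 23.1875)² / 23.1875 = 2.6322
χ² = 2.6687 + 5.4313 + 2.6322 = 10.7322 ≈ 10.732
Degrees of freedom = 3 − 1 = 2; critical value at α = 0.1 is 4.605.
Since 10.732 > 4.605, we reject the null hypothesis — the data do not fit the 12:3:1 ratio.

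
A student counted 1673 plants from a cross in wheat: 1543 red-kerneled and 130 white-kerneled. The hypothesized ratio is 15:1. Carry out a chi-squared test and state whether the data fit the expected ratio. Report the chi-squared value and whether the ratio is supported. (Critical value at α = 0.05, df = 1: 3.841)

6.601; not consistent

The 15:1 ratio has 16 parts, so with N = 1673 the expected counts are:
  red-kerneled: 1673 × 15/16 = 1568.4375
  white-kerneled: 1673 × 1/16 = 104.5625
χ² = Σ (O − E)² / E
  red-kerneled: (1543 − 1568.4375)² / 1568.4375 = 0.4126
  white-kerneled: (130 − 104.5625)² / 104.5625 = 6.1883
χ² = 0.4126 + 6.1883 = 6.6009 ≈ 6.601
Degrees of freedom = 2 − 1 = 1; critical value at α = 0.05 is 3.841.
Since 6.601 > 3.841, we reject the null hypothesis — the data do not fit the 15:1 ratio.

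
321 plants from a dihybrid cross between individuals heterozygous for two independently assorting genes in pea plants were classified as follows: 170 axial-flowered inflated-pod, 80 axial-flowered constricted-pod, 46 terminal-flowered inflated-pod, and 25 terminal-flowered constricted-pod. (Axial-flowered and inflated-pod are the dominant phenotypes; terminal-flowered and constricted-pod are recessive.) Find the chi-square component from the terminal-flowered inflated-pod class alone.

3.344

A dihybrid F₂ with independent assortment and complete dominance at both loci gives a 9:3:3:1 phenotypic ratio.
The 9:3:3:1 ratio has 16 parts, so with N = 321 the expected counts are:
  axial-flowered inflated-pod: 321 × 9/16 = 180.5625
  axial-flowered constricted-pod: 321 × 3/16 = 60.1875
  terminal-flowered inflated-pod: 321 × 3/16 = 60.1875
  terminal-flowered constricted-pod: 321 × 1/16 = 20.0625
Contribution of terminal-flowered inflated-pod: (46 − 60.1875)² / 60.1875 = 3.3443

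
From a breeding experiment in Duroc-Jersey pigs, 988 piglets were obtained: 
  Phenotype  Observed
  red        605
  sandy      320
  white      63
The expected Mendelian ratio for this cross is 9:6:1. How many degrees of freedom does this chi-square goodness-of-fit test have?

2

A goodness-of-fit test with 3 phenotype classes has df = 3 − 1 = 2.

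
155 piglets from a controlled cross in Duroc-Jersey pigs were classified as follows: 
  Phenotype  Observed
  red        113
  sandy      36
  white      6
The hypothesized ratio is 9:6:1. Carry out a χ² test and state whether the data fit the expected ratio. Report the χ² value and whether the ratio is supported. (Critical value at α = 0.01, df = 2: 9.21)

Expected counts for N = 155 under a 9:6:1 ratio (total parts = 16):
  red: 155 × 9/16 = 87.1875
  sandy: 155 × 6/16 = 58.125
  white: 155 × 1/16 = 9.6875
χ² = Σ (O − E)² / E
  red: (113 − 87.1875)² / 87.1875 = 7.6420
  sandy: (36 − 58.125)² / 58.125 = 8.4218
  white: (6 − 9.6875)² / 9.6875 = 1.4036
χ² = 7.6420 + 8.4218 + 1.4036 = 17.4674 ≈ 17.467
Degrees of freedom = 3 − 1 = 2; critical value at α = 0.01 is 9.21.
Since 17.467 > 9.21, we reject the null hypothesis — the data do not fit the 9:6:1 ratio.

17.467; not consistent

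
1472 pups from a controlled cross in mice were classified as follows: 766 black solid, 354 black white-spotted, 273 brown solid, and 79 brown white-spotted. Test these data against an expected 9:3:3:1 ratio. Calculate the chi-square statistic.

28.556

Expected counts for N = 1472 under a 9:3:3:1 ratio (total parts = 16):
  black solid: 1472 × 9/16 = 828
  black white-spotted: 1472 × 3/16 = 276
  brown solid: 1472 × 3/16 = 276
  brown white-spotted: 1472 × 1/16 = 92
χ² = Σ (O − E)² / E
  black solid: (766 − 828)² / 828 = 4.6425
  black white-spotted: (354 − 276)² / 276 = 22.0435
  brown solid: (273 − 276)² / 276 = 0.0326
  brown white-spotted: (79 − 92)² / 92 = 1.8370
χ² = 4.6425 + 22.0435 + 0.0326 + 1.8370 = 28.5556 ≈ 28.556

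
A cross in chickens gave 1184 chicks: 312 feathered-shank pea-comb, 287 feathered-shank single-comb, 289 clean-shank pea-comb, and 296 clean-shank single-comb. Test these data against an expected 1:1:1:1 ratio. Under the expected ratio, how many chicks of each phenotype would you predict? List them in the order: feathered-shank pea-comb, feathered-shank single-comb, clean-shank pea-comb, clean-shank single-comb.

296, 296, 296, 296

The 1:1:1:1 ratio has 4 parts, so with N = 1184 the expected counts are:
  feathered-shank pea-comb: 1184 × 1/4 = 296
  feathered-shank single-comb: 1184 × 1/4 = 296
  clean-shank pea-comb: 1184 × 1/4 = 296
  clean-shank single-comb: 1184 × 1/4 = 296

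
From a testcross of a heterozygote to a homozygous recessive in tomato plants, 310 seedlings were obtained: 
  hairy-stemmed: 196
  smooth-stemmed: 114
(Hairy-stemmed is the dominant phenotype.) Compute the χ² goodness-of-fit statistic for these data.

A testcross of a heterozygote (Aa × aa) gives a 1:1 phenotypic ratio.
Total ratio parts = 2. Expected numbers out of 310:
  hairy-stemmed: 310 × 1/2 = 155
  smooth-stemmed: 310 × 1/2 = 155
χ² = Σ (O − E)² / E
  hairy-stemmed: (196 − 155)² / 155 = 10.8452
  smooth-stemmed: (114 − 155)² / 155 = 10.8452
χ² = 10.8452 + 10.8452 = 21.6904 ≈ 21.690

21.690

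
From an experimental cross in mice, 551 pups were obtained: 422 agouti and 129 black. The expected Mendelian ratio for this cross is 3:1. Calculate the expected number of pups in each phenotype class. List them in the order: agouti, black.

The 3:1 ratio has 4 parts, so with N = 551 the expected counts are:
  agouti: 551 × 3/4 = 413.25
  black: 551 × 1/4 = 137.75

413.25, 137.75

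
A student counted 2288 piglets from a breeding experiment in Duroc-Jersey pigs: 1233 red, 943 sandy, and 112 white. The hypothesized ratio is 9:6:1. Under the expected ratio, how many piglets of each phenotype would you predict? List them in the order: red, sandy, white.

Expected counts for N = 2288 under a 9:6:1 ratio (total parts = 16):
  red: 2288 × 9/16 = 1287
  sandy: 2288 × 6/16 = 858
  white: 2288 × 1/16 = 143

1287, 858, 143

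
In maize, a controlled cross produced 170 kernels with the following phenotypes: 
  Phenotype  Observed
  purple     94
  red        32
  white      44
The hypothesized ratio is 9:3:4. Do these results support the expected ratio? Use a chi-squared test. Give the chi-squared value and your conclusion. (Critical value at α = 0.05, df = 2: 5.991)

0.081; consistent

The 9:3:4 ratio has 16 parts, so with N = 170 the expected counts are:
  purple: 170 × 9/16 = 95.625
  red: 170 × 3/16 = 31.875
  white: 170 × 4/16 = 42.5
χ² = Σ (O − E)² / E
  purple: (94 − 95.625)² / 95.625 = 0.0276
  red: (32 − 31.875)² / 31.875 = 0.0005
  white: (44 − 42.5)² / 42.5 = 0.0529
χ² = 0.0276 + 0.0005 + 0.0529 = 0.081
Degrees of freedom = 3 − 1 = 2; critical value at α = 0.05 is 5.991.
Since 0.081 < 5.991, we fail to reject the null hypothesis — the data are consistent with the 9:3:4 ratio.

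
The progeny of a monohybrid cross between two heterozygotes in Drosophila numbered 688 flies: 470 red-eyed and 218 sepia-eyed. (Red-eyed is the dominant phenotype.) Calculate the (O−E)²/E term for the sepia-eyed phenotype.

For a monohybrid cross between heterozygotes with complete dominance, the expected phenotypic ratio is 3:1.
Total ratio parts = 4. Expected numbers out of 688:
  red-eyed: 688 × 3/4 = 516
  sepia-eyed: 688 × 1/4 = 172
Contribution of sepia-eyed: (218 − 172)² / 172 = 12.3023

12.302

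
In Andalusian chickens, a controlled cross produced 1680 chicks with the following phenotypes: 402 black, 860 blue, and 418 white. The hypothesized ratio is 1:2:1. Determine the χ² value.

Expected counts for N = 1680 under a 1:2:1 ratio (total parts = 4):
  black: 1680 × 1/4 = 420
  blue: 1680 × 2/4 = 840
  white: 1680 × 1/4 = 420
χ² = Σ (O − E)² / E
  black: (402 − 420)² / 420 = 0.7714
  blue: (860 − 840)² / 840 = 0.4762
  white: (418 − 420)² / 420 = 0.0095
χ² = 0.7714 + 0.4762 + 0.0095 = 1.2571 ≈ 1.257

1.257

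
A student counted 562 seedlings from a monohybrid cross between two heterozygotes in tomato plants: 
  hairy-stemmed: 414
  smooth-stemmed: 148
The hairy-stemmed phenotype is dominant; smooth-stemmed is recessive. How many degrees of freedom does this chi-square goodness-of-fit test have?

1

For a monohybrid cross between heterozygotes with complete dominance, the expected phenotypic ratio is 3:1.
A goodness-of-fit test with 2 phenotype classes has df = 2 − 1 = 1.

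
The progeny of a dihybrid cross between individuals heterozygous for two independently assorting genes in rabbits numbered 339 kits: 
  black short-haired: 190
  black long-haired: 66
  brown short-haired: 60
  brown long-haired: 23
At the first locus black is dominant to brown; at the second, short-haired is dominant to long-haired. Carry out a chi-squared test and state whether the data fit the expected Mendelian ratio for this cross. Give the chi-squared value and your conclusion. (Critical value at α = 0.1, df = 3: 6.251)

0.451; consistent

A dihybrid F₂ with independent assortment and complete dominance at both loci gives a 9:3:3:1 phenotypic ratio.
The 9:3:3:1 ratio has 16 parts, so with N = 339 the expected counts are:
  black short-haired: 339 × 9/16 = 190.6875
  black long-haired: 339 × 3/16 = 63.5625
  brown short-haired: 339 × 3/16 = 63.5625
  brown long-haired: 339 × 1/16 = 21.1875
χ² = Σ (O − E)² / E
  black short-haired: (190 − 190.6875)² / 190.6875 = 0.0025
  black long-haired: (66 − 63.5625)² / 63.5625 = 0.0935
  brown short-haired: (60 − 63.5625)² / 63.5625 = 0.1997
  brown long-haired: (23 − 21.1875)² / 21.1875 = 0.1551
χ² = 0.0025 + 0.0935 + 0.1997 + 0.1551 = 0.4508 ≈ 0.451
Degrees of freedom = 4 − 1 = 3; critical value at α = 0.1 is 6.251.
Since 0.451 < 6.251, we fail to reject the null hypothesis — the data are consistent with the 9:3:3:1 ratio.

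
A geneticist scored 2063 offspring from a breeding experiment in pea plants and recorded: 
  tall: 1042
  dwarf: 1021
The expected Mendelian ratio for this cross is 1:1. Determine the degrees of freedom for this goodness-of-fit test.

1

A goodness-of-fit test with 2 phenotype classes has df = 2 − 1 = 1.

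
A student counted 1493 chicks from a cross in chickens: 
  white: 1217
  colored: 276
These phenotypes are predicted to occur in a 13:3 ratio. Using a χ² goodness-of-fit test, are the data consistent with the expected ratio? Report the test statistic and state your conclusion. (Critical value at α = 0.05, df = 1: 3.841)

0.068; consistent

Expected counts for N = 1493 under a 13:3 ratio (total parts = 16):
  white: 1493 × 13/16 = 1213.0625
  colored: 1493 × 3/16 = 279.9375
χ² = Σ (O − E)² / E
  white: (1217 − 1213.0625)² / 1213.0625 = 0.0128
  colored: (276 − 279.9375)² / 279.9375 = 0.0554
χ² = 0.0128 + 0.0554 = 0.0682 ≈ 0.068
Degrees of freedom = 2 − 1 = 1; critical value at α = 0.05 is 3.841.
Since 0.068 < 3.841, we fail to reject the null hypothesis — the data are consistent with the 13:3 ratio.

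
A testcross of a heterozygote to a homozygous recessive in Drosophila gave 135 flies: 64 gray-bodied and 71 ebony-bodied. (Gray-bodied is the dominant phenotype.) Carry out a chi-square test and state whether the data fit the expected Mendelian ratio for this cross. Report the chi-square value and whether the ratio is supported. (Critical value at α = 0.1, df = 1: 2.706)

0.363; consistent

A testcross of a heterozygote (Aa × aa) gives a 1:1 phenotypic ratio.
Total ratio parts = 2. Expected numbers out of 135:
  gray-bodied: 135 × 1/2 = 67.5
  ebony-bodied: 135 × 1/2 = 67.5
χ² = Σ (O − E)² / E
  gray-bodied: (64 − 67.5)² / 67.5 = 0.1815
  ebony-bodied: (71 − 67.5)² / 67.5 = 0.1815
χ² = 0.1815 + 0.1815 = 0.363
Degrees of freedom = 2 − 1 = 1; critical value at α = 0.1 is 2.706.
Since 0.363 < 2.706, we fail to reject the null hypothesis — the data are consistent with the 1:1 ratio.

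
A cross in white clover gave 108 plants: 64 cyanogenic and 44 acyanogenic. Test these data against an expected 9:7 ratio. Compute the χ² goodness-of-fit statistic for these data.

0.397

Total ratio parts = 16. Expected numbers out of 108:
  cyanogenic: 108 × 9/16 = 60.75
  acyanogenic: 108 × 7/16 = 47.25
χ² = Σ (O − E)² / E
  cyanogenic: (64 − 60.75)² / 60.75 = 0.1739
  acyanogenic: (44 − 47.25)² / 47.25 = 0.2235
χ² = 0.1739 + 0.2235 = 0.3974 ≈ 0.397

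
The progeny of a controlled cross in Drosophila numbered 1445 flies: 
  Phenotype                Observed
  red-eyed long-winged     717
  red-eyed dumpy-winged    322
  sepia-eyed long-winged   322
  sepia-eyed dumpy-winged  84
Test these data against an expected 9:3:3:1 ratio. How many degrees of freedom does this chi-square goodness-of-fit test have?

3

A goodness-of-fit test with 4 phenotype classes has df = 4 − 1 = 3.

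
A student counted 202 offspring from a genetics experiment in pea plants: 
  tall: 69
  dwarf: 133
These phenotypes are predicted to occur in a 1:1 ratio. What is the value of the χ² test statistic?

20.277

Total ratio parts = 2. Expected numbers out of 202:
  tall: 202 × 1/2 = 101
  dwarf: 202 × 1/2 = 101
χ² = Σ (O − E)² / E
  tall: (69 − 101)² / 101 = 10.1386
  dwarf: (133 − 101)² / 101 = 10.1386
χ² = 10.1386 + 10.1386 = 20.2772 ≈ 20.277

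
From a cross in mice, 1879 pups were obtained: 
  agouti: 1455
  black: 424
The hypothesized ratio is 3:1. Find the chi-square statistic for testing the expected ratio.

5.941

Expected counts for N = 1879 under a 3:1 ratio (total parts = 4):
  agouti: 1879 × 3/4 = 1409.25
  black: 1879 × 1/4 = 469.75
χ² = Σ (O − E)² / E
  agouti: (1455 − 1409.25)² / 1409.25 = 1.4852
  black: (424 − 469.75)² / 469.75 = 4.4557
χ² = 1.4852 + 4.4557 = 5.9409 ≈ 5.941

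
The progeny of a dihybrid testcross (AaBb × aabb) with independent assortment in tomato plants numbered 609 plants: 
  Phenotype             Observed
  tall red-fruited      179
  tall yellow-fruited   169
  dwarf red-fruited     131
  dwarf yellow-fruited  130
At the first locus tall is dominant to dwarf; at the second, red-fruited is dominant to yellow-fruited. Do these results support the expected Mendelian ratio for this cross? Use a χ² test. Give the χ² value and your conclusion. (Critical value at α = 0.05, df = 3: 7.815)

A dihybrid testcross with independent assortment gives a 1:1:1:1 ratio.
Under the 1:1:1:1 hypothesis (Σ ratio = 4, N = 609):
  tall red-fruited: 609 × 1/4 = 152.25
  tall yellow-fruited: 609 × 1/4 = 152.25
  dwarf red-fruited: 609 × 1/4 = 152.25
  dwarf yellow-fruited: 609 × 1/4 = 152.25
χ² = Σ (O − E)² / E
  tall red-fruited: (179 − 152.25)² / 152.25 = 4.6999
  tall yellow-fruited: (169 − 152.25)² / 152.25 = 1.8428
  dwarf red-fruited: (131 − 152.25)² / 152.25 = 2.9659
  dwarf yellow-fruited: (130 − 152.25)² / 152.25 = 3.2516
χ² = 4.6999 + 1.8428 + 2.9659 + 3.2516 = 12.7602 ≈ 12.760
Degrees of freedom = 4 − 1 = 3; critical value at α = 0.05 is 7.815.
Since 12.760 > 7.815, we reject the null hypothesis — the data do not fit the 1:1:1:1 ratio.

12.760; not consistent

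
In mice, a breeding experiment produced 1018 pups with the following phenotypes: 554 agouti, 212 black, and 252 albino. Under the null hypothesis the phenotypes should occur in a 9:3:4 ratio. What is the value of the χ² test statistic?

2.968

Expected counts for N = 1018 under a 9:3:4 ratio (total parts = 16):
  agouti: 1018 × 9/16 = 572.625
  black: 1018 × 3/16 = 190.875
  albino: 1018 × 4/16 = 254.5
χ² = Σ (O − E)² / E
  agouti: (554 − 572.625)² / 572.625 = 0.6058
  black: (212 − 190.875)² / 190.875 = 2.3380
  albino: (252 − 254.5)² / 254.5 = 0.0246
χ² = 0.6058 + 2.3380 + 0.0246 = 2.9684 ≈ 2.968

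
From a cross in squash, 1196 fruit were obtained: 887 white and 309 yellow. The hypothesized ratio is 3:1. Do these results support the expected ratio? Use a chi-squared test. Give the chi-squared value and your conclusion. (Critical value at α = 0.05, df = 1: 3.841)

Total ratio parts = 4. Expected numbers out of 1196:
  white: 1196 × 3/4 = 897
  yellow: 1196 × 1/4 = 299
χ² = Σ (O − E)² / E
  white: (887 − 897)² / 897 = 0.1115
  yellow: (309 − 299)² / 299 = 0.3344
χ² = 0.1115 + 0.3344 = 0.4459 ≈ 0.446
Degrees of freedom = 2 − 1 = 1; critical value at α = 0.05 is 3.841.
Since 0.446 < 3.841, we fail to reject the null hypothesis — the data are consistent with the 3:1 ratio.

0.446; consistent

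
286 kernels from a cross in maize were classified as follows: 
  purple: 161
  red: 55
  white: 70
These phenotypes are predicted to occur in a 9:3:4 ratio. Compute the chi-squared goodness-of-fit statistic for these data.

The 9:3:4 ratio has 16 parts, so with N = 286 the expected counts are:
  purple: 286 × 9/16 = 160.875
  red: 286 × 3/16 = 53.625
  white: 286 × 4/16 = 71.5
χ² = Σ (O − E)² / E
  purple: (161 − 160.875)² / 160.875 = 0.0001
  red: (55 − 53.625)² / 53.625 = 0.0353
  white: (70 − 71.5)² / 71.5 = 0.0315
χ² = 0.0001 + 0.0353 + 0.0315 = 0.0669 ≈ 0.067

0.067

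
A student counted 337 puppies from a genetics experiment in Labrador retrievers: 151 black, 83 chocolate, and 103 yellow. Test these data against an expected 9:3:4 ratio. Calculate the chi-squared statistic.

The 9:3:4 ratio has 16 parts, so with N = 337 the expected counts are:
  black: 337 × 9/16 = 189.5625
  chocolate: 337 × 3/16 = 63.1875
  yellow: 337 × 4/16 = 84.25
χ² = Σ (O − E)² / E
  black: (151 − 189.5625)² / 189.5625 = 7.8447
  chocolate: (83 − 63.1875)² / 63.1875 = 6.2122
  yellow: (103 − 84.25)² / 84.25 = 4.1728
χ² = 7.8447 + 6.2122 + 4.1728 = 18.2297 ≈ 18.230

18.230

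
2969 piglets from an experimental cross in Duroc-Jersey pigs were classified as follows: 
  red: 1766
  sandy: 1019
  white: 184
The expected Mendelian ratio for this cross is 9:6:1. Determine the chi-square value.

13.524

Expected counts for N = 2969 under a 9:6:1 ratio (total parts = 16):
  red: 2969 × 9/16 = 1670.0625
  sandy: 2969 × 6/16 = 1113.375
  white: 2969 × 1/16 = 185.5625
χ² = Σ (O − E)² / E
  red: (1766 − 1670.0625)² / 1670.0625 = 5.5112
  sandy: (1019 − 1113.375)² / 1113.375 = 7.9997
  white: (184 − 185.5625)² / 185.5625 = 0.0132
χ² = 5.5112 + 7.9997 + 0.0132 = 13.5241 ≈ 13.524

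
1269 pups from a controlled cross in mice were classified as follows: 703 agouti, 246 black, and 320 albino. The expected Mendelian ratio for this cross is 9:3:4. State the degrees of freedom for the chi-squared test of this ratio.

2

A goodness-of-fit test with 3 phenotype classes has df = 3 − 1 = 2.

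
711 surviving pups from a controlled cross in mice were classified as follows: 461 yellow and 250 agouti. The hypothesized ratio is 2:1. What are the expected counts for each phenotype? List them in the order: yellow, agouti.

Expected counts for N = 711 under a 2:1 ratio (total parts = 3):
  yellow: 711 × 2/3 = 474
  agouti: 711 × 1/3 = 237

474, 237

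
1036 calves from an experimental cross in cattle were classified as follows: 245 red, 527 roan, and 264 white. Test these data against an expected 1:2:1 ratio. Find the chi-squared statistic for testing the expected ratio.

Expected counts for N = 1036 under a 1:2:1 ratio (total parts = 4):
  red: 1036 × 1/4 = 259
  roan: 1036 × 2/4 = 518
  white: 1036 × 1/4 = 259
χ² = Σ (O − E)² / E
  red: (245 − 259)² / 259 = 0.7568
  roan: (527 − 518)² / 518 = 0.1564
  white: (264 − 259)² / 259 = 0.0965
χ² = 0.7568 + 0.1564 + 0.0965 = 1.0097 ≈ 1.010

1.010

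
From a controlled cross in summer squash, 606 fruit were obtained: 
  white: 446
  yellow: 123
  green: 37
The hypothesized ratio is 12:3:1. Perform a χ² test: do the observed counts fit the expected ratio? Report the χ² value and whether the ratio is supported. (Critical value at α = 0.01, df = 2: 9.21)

0.953; consistent

The 12:3:1 ratio has 16 parts, so with N = 606 the expected counts are:
  white: 606 × 12/16 = 454.5
  yellow: 606 × 3/16 = 113.625
  green: 606 × 1/16 = 37.875
χ² = Σ (O − E)² / E
  white: (446 − 454.5)² / 454.5 = 0.1590
  yellow: (123 − 113.625)² / 113.625 = 0.7735
  green: (37 − 37.875)² / 37.875 = 0.0202
χ² = 0.1590 + 0.7735 + 0.0202 = 0.9527 ≈ 0.953
Degrees of freedom = 3 − 1 = 2; critical value at α = 0.01 is 9.21.
Since 0.953 < 9.21, we fail to reject the null hypothesis — the data are consistent with the 12:3:1 ratio.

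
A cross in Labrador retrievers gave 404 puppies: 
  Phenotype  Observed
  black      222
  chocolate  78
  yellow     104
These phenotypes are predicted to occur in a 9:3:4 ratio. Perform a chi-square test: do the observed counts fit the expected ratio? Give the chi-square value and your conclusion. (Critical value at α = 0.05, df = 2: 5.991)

0.277; consistent

The 9:3:4 ratio has 16 parts, so with N = 404 the expected counts are:
  black: 404 × 9/16 = 227.25
  chocolate: 404 × 3/16 = 75.75
  yellow: 404 × 4/16 = 101
χ² = Σ (O − E)² / E
  black: (222 − 227.25)² / 227.25 = 0.1213
  chocolate: (78 − 75.75)² / 75.75 = 0.0668
  yellow: (104 − 101)² / 101 = 0.0891
χ² = 0.1213 + 0.0668 + 0.0891 = 0.2772 ≈ 0.277
Degrees of freedom = 3 − 1 = 2; critical value at α = 0.05 is 5.991.
Since 0.277 < 5.991, we fail to reject the null hypothesis — the data are consistent with the 9:3:4 ratio.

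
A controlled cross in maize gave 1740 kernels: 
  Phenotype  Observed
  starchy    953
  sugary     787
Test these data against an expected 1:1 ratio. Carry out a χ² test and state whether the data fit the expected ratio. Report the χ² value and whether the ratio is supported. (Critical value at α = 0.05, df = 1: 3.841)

The 1:1 ratio has 2 parts, so with N = 1740 the expected counts are:
  starchy: 1740 × 1/2 = 870
  sugary: 1740 × 1/2 = 870
χ² = Σ (O − E)² / E
  starchy: (953 − 870)² / 870 = 7.9184
  sugary: (787 − 870)² / 870 = 7.9184
χ² = 7.9184 + 7.9184 = 15.8368 ≈ 15.837
Degrees of freedom = 2 − 1 = 1; critical value at α = 0.05 is 3.841.
Since 15.837 > 3.841, we reject the null hypothesis — the data do not fit the 1:1 ratio.

15.837; not consistent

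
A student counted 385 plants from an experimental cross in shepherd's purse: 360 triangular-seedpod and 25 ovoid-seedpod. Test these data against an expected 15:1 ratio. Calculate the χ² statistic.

Expected counts for N = 385 under a 15:1 ratio (total parts = 16):
  triangular-seedpod: 385 × 15/16 = 360.9375
  ovoid-seedpod: 385 × 1/16 = 24.0625
χ² = Σ (O − E)² / E
  triangular-seedpod: (360 − 360.9375)² / 360.9375 = 0.0024
  ovoid-seedpod: (25 − 24.0625)² / 24.0625 = 0.0365
χ² = 0.0024 + 0.0365 = 0.0389 ≈ 0.039

0.039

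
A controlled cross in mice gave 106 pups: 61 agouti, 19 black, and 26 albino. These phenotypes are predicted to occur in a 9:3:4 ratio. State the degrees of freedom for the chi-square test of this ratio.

A goodness-of-fit test with 3 phenotype classes has df = 3 − 1 = 2.

2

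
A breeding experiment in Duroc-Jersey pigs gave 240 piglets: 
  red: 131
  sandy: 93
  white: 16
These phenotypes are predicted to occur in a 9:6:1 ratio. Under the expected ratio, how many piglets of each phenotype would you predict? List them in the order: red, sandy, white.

135, 90, 15

Under the 9:6:1 hypothesis (Σ ratio = 16, N = 240):
  red: 240 × 9/16 = 135
  sandy: 240 × 6/16 = 90
  white: 240 × 1/16 = 15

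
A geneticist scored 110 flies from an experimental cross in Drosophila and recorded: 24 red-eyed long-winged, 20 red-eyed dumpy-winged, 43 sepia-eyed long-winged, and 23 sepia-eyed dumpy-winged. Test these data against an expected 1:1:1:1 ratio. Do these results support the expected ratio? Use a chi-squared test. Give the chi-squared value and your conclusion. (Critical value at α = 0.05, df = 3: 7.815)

Total ratio parts = 4. Expected numbers out of 110:
  red-eyed long-winged: 110 × 1/4 = 27.5
  red-eyed dumpy-winged: 110 × 1/4 = 27.5
  sepia-eyed long-winged: 110 × 1/4 = 27.5
  sepia-eyed dumpy-winged: 110 × 1/4 = 27.5
χ² = Σ (O − E)² / E
  red-eyed long-winged: (24 − 27.5)² / 27.5 = 0.4455
  red-eyed dumpy-winged: (20 − 27.5)² / 27.5 = 2.0455
  sepia-eyed long-winged: (43 − 27.5)² / 27.5 = 8.7364
  sepia-eyed dumpy-winged: (23 − 27.5)² / 27.5 = 0.7364
χ² = 0.4455 + 2.0455 + 8.7364 + 0.7364 = 11.9638 ≈ 11.964
Degrees of freedom = 4 − 1 = 3; critical value at α = 0.05 is 7.815.
Since 11.964 > 7.815, we reject the null hypothesis — the data do not fit the 1:1:1:1 ratio.

11.964; not consistent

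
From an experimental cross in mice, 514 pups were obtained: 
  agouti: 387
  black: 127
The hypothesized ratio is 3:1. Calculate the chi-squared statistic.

Expected counts for N = 514 under a 3:1 ratio (total parts = 4):
  agouti: 514 × 3/4 = 385.5
  black: 514 × 1/4 = 128.5
χ² = Σ (O − E)² / E
  agouti: (387 − 385.5)² / 385.5 = 0.0058
  black: (127 − 128.5)² / 128.5 = 0.0175
χ² = 0.0058 + 0.0175 = 0.0233 ≈ 0.023

0.023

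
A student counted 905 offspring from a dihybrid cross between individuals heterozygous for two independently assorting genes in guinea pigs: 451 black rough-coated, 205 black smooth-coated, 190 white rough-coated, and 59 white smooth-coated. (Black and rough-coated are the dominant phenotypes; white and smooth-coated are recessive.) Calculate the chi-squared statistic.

A dihybrid F₂ with independent assortment and complete dominance at both loci gives a 9:3:3:1 phenotypic ratio.
Under the 9:3:3:1 hypothesis (Σ ratio = 16, N = 905):
  black rough-coated: 905 × 9/16 = 509.0625
  black smooth-coated: 905 × 3/16 = 169.6875
  white rough-coated: 905 × 3/16 = 169.6875
  white smooth-coated: 905 × 1/16 = 56.5625
χ² = Σ (O − E)² / E
  black rough-coated: (451 − 509.0625)² / 509.0625 = 6.6225
  black smooth-coated: (205 − 169.6875)² / 169.6875 = 7.3486
  white rough-coated: (190 − 169.6875)² / 169.6875 = 2.4315
  white smooth-coated: (59 − 56.5625)² / 56.5625 = 0.1050
χ² = 6.6225 + 7.3486 + 2.4315 + 0.1050 = 16.5076 ≈ 16.508

16.508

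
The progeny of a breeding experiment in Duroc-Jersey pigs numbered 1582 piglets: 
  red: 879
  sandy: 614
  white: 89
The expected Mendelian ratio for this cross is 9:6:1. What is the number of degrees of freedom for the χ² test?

2

A goodness-of-fit test with 3 phenotype classes has df = 3 − 1 = 2.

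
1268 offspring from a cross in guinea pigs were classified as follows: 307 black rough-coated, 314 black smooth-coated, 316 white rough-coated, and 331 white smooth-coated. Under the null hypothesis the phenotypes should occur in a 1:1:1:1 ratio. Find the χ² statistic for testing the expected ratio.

Total ratio parts = 4. Expected numbers out of 1268:
  black rough-coated: 1268 × 1/4 = 317
  black smooth-coated: 1268 × 1/4 = 317
  white rough-coated: 1268 × 1/4 = 317
  white smooth-coated: 1268 × 1/4 = 317
χ² = Σ (O − E)² / E
  black rough-coated: (307 − 317)² / 317 = 0.3155
  black smooth-coated: (314 − 317)² / 317 = 0.0284
  white rough-coated: (316 − 317)² / 317 = 0.0032
  white smooth-coated: (331 − 317)² / 317 = 0.6183
χ² = 0.3155 + 0.0284 + 0.0032 + 0.6183 = 0.9654 ≈ 0.965

0.965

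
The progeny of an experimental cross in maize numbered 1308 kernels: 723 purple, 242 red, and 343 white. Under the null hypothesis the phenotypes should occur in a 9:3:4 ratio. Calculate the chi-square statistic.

1.047

Expected counts for N = 1308 under a 9:3:4 ratio (total parts = 16):
  purple: 1308 × 9/16 = 735.75
  red: 1308 × 3/16 = 245.25
  white: 1308 × 4/16 = 327
χ² = Σ (O − E)² / E
  purple: (723 − 735.75)² / 735.75 = 0.2209
  red: (242 − 245.25)² / 245.25 = 0.0431
  white: (343 − 327)² / 327 = 0.7829
χ² = 0.2209 + 0.0431 + 0.7829 = 1.0469 ≈ 1.047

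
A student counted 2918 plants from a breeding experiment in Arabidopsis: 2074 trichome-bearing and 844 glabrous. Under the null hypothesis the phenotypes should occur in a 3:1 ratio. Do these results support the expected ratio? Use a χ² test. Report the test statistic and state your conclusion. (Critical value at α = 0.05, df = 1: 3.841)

23.962; not consistent

Total ratio parts = 4. Expected numbers out of 2918:
  trichome-bearing: 2918 × 3/4 = 2188.5
  glabrous: 2918 × 1/4 = 729.5
χ² = Σ (O − E)² / E
  trichome-bearing: (2074 − 2188.5)² / 2188.5 = 5.9905
  glabrous: (844 − 729.5)² / 729.5 = 17.9716
χ² = 5.9905 + 17.9716 = 23.9621 ≈ 23.962
Degrees of freedom = 2 − 1 = 1; critical value at α = 0.05 is 3.841.
Since 23.962 > 3.841, we reject the null hypothesis — the data do not fit the 3:1 ratio.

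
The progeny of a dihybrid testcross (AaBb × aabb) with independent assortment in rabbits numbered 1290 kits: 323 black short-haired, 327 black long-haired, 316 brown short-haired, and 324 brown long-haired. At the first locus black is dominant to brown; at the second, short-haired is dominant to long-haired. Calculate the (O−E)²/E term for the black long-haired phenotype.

A dihybrid testcross with independent assortment gives a 1:1:1:1 ratio.
Expected counts for N = 1290 under a 1:1:1:1 ratio (total parts = 4):
  black short-haired: 1290 × 1/4 = 322.5
  black long-haired: 1290 × 1/4 = 322.5
  brown short-haired: 1290 × 1/4 = 322.5
  brown long-haired: 1290 × 1/4 = 322.5
Contribution of black long-haired: (327 − 322.5)² / 322.5 = 0.0628

0.063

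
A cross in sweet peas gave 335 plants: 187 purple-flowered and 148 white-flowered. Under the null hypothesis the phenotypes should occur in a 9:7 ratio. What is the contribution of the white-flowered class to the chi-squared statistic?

Total ratio parts = 16. Expected numbers out of 335:
  purple-flowered: 335 × 9/16 = 188.4375
  white-flowered: 335 × 7/16 = 146.5625
Contribution of white-flowered: (148 − 146.5625)² / 146.5625 = 0.0141

0.014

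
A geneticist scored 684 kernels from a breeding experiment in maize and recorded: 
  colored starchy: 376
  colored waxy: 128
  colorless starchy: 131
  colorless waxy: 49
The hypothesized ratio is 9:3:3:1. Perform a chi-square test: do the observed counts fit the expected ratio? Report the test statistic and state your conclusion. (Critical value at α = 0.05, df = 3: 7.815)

1.172; consistent

Total ratio parts = 16. Expected numbers out of 684:
  colored starchy: 684 × 9/16 = 384.75
  colored waxy: 684 × 3/16 = 128.25
  colorless starchy: 684 × 3/16 = 128.25
  colorless waxy: 684 × 1/16 = 42.75
χ² = Σ (O − E)² / E
  colored starchy: (376 − 384.75)² / 384.75 = 0.1990
  colored waxy: (128 − 128.25)² / 128.25 = 0.0005
  colorless starchy: (131 − 128.25)² / 128.25 = 0.0590
  colorless waxy: (49 − 42.75)² / 42.75 = 0.9137
χ² = 0.1990 + 0.0005 + 0.0590 + 0.9137 = 1.1722 ≈ 1.172
Degrees of freedom = 4 − 1 = 3; critical value at α = 0.05 is 7.815.
Since 1.172 < 7.815, we fail to reject the null hypothesis — the data are consistent with the 9:3:3:1 ratio.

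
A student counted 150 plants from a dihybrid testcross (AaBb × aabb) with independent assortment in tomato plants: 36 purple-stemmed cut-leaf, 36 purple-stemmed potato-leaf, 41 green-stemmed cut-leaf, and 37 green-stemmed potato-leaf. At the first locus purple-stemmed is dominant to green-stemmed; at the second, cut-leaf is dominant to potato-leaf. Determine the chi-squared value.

A dihybrid testcross with independent assortment gives a 1:1:1:1 ratio.
The 1:1:1:1 ratio has 4 parts, so with N = 150 the expected counts are:
  purple-stemmed cut-leaf: 150 × 1/4 = 37.5
  purple-stemmed potato-leaf: 150 × 1/4 = 37.5
  green-stemmed cut-leaf: 150 × 1/4 = 37.5
  green-stemmed potato-leaf: 150 × 1/4 = 37.5
χ² = Σ (O − E)² / E
  purple-stemmed cut-leaf: (36 − 37.5)² / 37.5 = 0.0600
  purple-stemmed potato-leaf: (36 − 37.5)² / 37.5 = 0.0600
  green-stemmed cut-leaf: (41 − 37.5)² / 37.5 = 0.3267
  green-stemmed potato-leaf: (37 − 37.5)² / 37.5 = 0.0067
χ² = 0.0600 + 0.0600 + 0.3267 + 0.0067 = 0.4534 ≈ 0.453

0.453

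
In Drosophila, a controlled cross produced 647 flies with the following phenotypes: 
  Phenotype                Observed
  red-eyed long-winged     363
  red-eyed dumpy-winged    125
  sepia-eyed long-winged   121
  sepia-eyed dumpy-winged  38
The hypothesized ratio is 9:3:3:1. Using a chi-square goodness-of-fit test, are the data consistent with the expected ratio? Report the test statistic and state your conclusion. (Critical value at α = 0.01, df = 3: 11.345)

Total ratio parts = 16. Expected numbers out of 647:
  red-eyed long-winged: 647 × 9/16 = 363.9375
  red-eyed dumpy-winged: 647 × 3/16 = 121.3125
  sepia-eyed long-winged: 647 × 3/16 = 121.3125
  sepia-eyed dumpy-winged: 647 × 1/16 = 40.4375
χ² = Σ (O − E)² / E
  red-eyed long-winged: (363 − 363.9375)² / 363.9375 = 0.0024
  red-eyed dumpy-winged: (125 − 121.3125)² / 121.3125 = 0.1121
  sepia-eyed long-winged: (121 − 121.3125)² / 121.3125 = 0.0008
  sepia-eyed dumpy-winged: (38 − 40.4375)² / 40.4375 = 0.1469
χ² = 0.0024 + 0.1121 + 0.0008 + 0.1469 = 0.2622 ≈ 0.262
Degrees of freedom = 4 − 1 = 3; critical value at α = 0.01 is 11.345.
Since 0.262 < 11.345, we fail to reject the null hypothesis — the data are consistent with the 9:3:3:1 ratio.

0.262; consistent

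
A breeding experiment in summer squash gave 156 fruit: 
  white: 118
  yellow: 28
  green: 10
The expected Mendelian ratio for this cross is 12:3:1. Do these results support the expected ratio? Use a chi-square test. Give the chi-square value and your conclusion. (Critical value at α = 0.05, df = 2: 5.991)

0.068; consistent

The 12:3:1 ratio has 16 parts, so with N = 156 the expected counts are:
  white: 156 × 12/16 = 117
  yellow: 156 × 3/16 = 29.25
  green: 156 × 1/16 = 9.75
χ² = Σ (O − E)² / E
  white: (118 − 117)² / 117 = 0.0085
  yellow: (28 − 29.25)² / 29.25 = 0.0534
  green: (10 − 9.75)² / 9.75 = 0.0064
χ² = 0.0085 + 0.0534 + 0.0064 = 0.0683 ≈ 0.068
Degrees of freedom = 3 − 1 = 2; critical value at α = 0.05 is 5.991.
Since 0.068 < 5.991, we fail to reject the null hypothesis — the data are consistent with the 12:3:1 ratio.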